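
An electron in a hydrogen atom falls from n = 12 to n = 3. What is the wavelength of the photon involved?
874.8145 nm

First, find the transition energy using E_n = -13.6057 / n² eV:
E_12 = -13.6057 / 12² = -0.09448403 eV
E_3 = -13.6057 / 3² = -1.51174444 eV

Photon energy: |ΔE| = |E_3 - E_12| = 1.41726041 eV

Convert to wavelength using E = hc/λ with hc = 1239.84 eV·nm:
λ = hc/E = 1239.84 eV·nm / 1.41726041 eV
λ = 874.8145 nm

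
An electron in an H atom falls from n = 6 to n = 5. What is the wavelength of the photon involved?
7455.80562 nm

First, find the transition energy using E_n = -13.6057 / n² eV:
E_6 = -13.6057 / 6² = -0.37793611111 eV
E_5 = -13.6057 / 5² = -0.54422800000 eV

Photon energy: |ΔE| = |E_5 - E_6| = 0.16629188889 eV

Convert to wavelength using E = hc/λ with hc = 1239.84 eV·nm:
λ = hc/E = 1239.84 eV·nm / 0.16629188889 eV
λ = 7455.80562 nm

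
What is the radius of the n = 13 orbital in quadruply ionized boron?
1.7886 nm (or 17.8862 Å)

The Bohr radius formula is:
r_n = n² a₀ / Z

where a₀ = 0.0529177 nm is the Bohr radius.

For B⁴⁺ (Z = 5) at n = 13:
r_13 = 13² × 0.0529177 nm / 5
r_13 = 169 × 0.0529177 nm / 5
r_13 = 8.94309 nm / 5
r_13 = 1.7886 nm

The electron orbits at approximately 1.7886 nm from the nucleus.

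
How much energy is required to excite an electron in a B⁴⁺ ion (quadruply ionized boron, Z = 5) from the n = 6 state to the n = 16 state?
8.1197 eV

The energy levels of a hydrogen-like atom are E_n = -13.6057 Z² eV / n².

Energy at n = 6: E_6 = -13.6057 × 5² / 6² = -9.4484028 eV
Energy at n = 16: E_16 = -13.6057 × 5² / 16² = -1.3286816 eV

The excitation energy is the difference:
ΔE = E_16 - E_6
ΔE = -1.3286816 - (-9.4484028)
ΔE = 8.1197 eV

Since this is positive, energy must be absorbed (photon absorption).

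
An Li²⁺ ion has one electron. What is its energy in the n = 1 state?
-122.45130 eV

For hydrogen-like ions, the energy levels scale with Z²:
E_n = -13.6057 Z² / n² eV

For Li²⁺ (Z = 3) at n = 1:
E_1 = -13.6057 × 3² / 1²
E_1 = -13.6057 × 9 / 1
E_1 = -122.4513 / 1
E_1 = -122.45130 eV

The energy is 9 times more negative than hydrogen at the same n due to the stronger nuclear charge.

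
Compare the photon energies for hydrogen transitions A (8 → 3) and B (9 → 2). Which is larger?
9 → 2

Calculate the energy for each transition:

Transition 8 → 3:
ΔE₁ = |E_3 - E_8| = |-13.6057/3² - (-13.6057/8²)|
ΔE₁ = |-1.5117444444 - (-0.2125890625)| = 1.2991554 eV

Transition 9 → 2:
ΔE₂ = |E_2 - E_9| = |-13.6057/2² - (-13.6057/9²)|
ΔE₂ = |-3.4014250000 - (-0.1679716049)| = 3.2334534 eV

Since 3.2334534 eV > 1.2991554 eV, the transition 9 → 2 emits the more energetic photon.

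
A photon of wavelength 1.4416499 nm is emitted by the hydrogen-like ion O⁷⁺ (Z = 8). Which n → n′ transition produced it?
n = 9 → n = 1

First, find the photon energy from the wavelength (hc = 1239.84 eV·nm):
E = hc/λ = 1239.84 eV·nm / 1.4416499 nm = 860.01463 eV

The energy levels of O⁷⁺ satisfy E_n = -13.6057 × 8² / n² eV, so an emission n_i → n_f releases
ΔE = 13.6057 × 8² × (1/n_f² − 1/n_i²) eV.

Setting ΔE equal to the photon energy:
1/n_f² − 1/n_i² = 860.01463 / (13.6057 × 8²) = 0.98765434

Since 1/n_i² must be positive, we need 1/n_f² > 0.98765434, i.e. n_f ≤ 1. For each allowed n_f, solve n_i = (1/n_f² − 0.98765434)^(−1/2) and check whether it is a whole number:
  n_f = 1: 1/n_i² = 1.00000000 − 0.98765434 = 0.01234566 → n_i = 9.000  → integer, n_i = 9 ✓

Only n_f = 1 gives an integer upper level, n_i = 9.

The transition is from n = 9 to n = 1 (emission).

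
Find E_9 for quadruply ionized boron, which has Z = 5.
-4.199290 eV

For hydrogen-like ions, the energy levels scale with Z²:
E_n = -13.6057 Z² / n² eV

For B⁴⁺ (Z = 5) at n = 9:
E_9 = -13.6057 × 5² / 9²
E_9 = -13.6057 × 25 / 81
E_9 = -340.1425 / 81
E_9 = -4.199290 eV

The energy is 25 times more negative than hydrogen at the same n due to the stronger nuclear charge.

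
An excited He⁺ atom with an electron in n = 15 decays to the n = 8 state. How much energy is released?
0.60848 eV

The energy levels are E_n = -13.6057 Z² eV / n².

Energy at n = 15: E_15 = -13.6057 × 2² / 15² = -0.24187911 eV
Energy at n = 8: E_8 = -13.6057 × 2² / 8² = -0.85035625 eV

For emission (electron falling to lower state), the photon energy is:
E_photon = E_15 - E_8 = |-0.24187911 - (-0.85035625)|
E_photon = 0.60848 eV

This energy is carried away by the emitted photon.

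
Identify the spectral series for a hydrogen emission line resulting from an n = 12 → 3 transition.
Paschen series

The spectral series in hydrogen are named based on the final (lower) energy level:
- Lyman series: n_final = 1 (ultraviolet)
- Balmer series: n_final = 2 (visible/near-UV)
- Paschen series: n_final = 3 (infrared)
- Brackett series: n_final = 4 (infrared)
- Pfund series: n_final = 5 (far infrared)

Since this transition ends at n = 3, it belongs to the Paschen series.

For reference, this 12 → 3 line has photon energy
ΔE = 13.6057 eV × (1/3² - 1/12²) = 1.41726042 eV,
corresponding to wavelength λ = hc/ΔE = 1239.84 eV·nm / 1.41726042 eV = 874.8145 nm in the infrared region.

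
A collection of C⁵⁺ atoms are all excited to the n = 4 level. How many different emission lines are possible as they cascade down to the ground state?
6

The electron can occupy levels n = 1, 2, ..., 4 during de-excitation — that is m = 4 - 1 + 1 = 4 distinct levels.

The number of distinct spectral lines equals the number of ways to choose 2 of these m levels (each pair gives one possible emission transition):

Number of lines = m(m-1)/2 = 4×3/2 = 6

These correspond to all possible transitions between the 4 levels:
4 → 3, 4 → 2, 4 → 1, 3 → 2, 3 → 1, 2 → 1

Each transition produces a photon with a unique energy (and thus wavelength). This count does not depend on Z.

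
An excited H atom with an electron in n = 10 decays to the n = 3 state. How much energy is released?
1.37569 eV

The energy levels are E_n = -13.6057 eV / n².

Energy at n = 10: E_10 = -13.6057 / 10² = -0.13605700 eV
Energy at n = 3: E_3 = -13.6057 / 3² = -1.51174444 eV

For emission (electron falling to lower state), the photon energy is:
E_photon = E_10 - E_3 = |-0.13605700 - (-1.51174444)|
E_photon = 1.37569 eV

This energy is carried away by the emitted photon.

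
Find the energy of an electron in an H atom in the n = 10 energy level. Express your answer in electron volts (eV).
-0.1361 eV

The energy levels of a hydrogen-like atom are given by:
E_n = -13.6057 eV / n²

For n = 10:
E_10 = -13.6057 eV / 10²
E_10 = -13.6057 eV / 100
E_10 = -0.1361 eV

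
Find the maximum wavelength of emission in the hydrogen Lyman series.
121.50 nm

The longest wavelength corresponds to the smallest energy transition in the series.
The Lyman series has all transitions ending at n_f = 1.

For H, the first line (α-line) is the jump from n = 2 to n = 1:
E_2 = -13.6057 / 2² = -3.40143 eV
E_1 = -13.6057 / 1² = -13.60570 eV
ΔE = E_2 - E_1 = 10.20427 eV

λ = hc/E = 1239.84 eV·nm / 10.20427 eV
λ = 121.50 nm

This is the α-line of the Lyman series in H.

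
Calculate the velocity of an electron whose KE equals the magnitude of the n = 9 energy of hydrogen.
2.431e+05 m/s (or 0.08108% of c)

The binding energy at n = 9 for hydrogen is:
E_9 = -13.6057/9² = -0.1679716 eV
|E_9| = 0.1679716 eV

Convert to Joules:
KE = 0.1679716 eV × (1.602177 × 10⁻¹⁹ J/eV) = 2.69120e-20 J

Using KE = ½mv²:
v = √(2·KE/m_e)
v = √(2 × 2.69120e-20 J / 9.10938 × 10⁻³¹ kg)
v = 2.431e+05 m/s

This is approximately 0.08108% the speed of light.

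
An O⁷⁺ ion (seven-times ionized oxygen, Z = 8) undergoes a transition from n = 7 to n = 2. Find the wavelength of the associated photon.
6.202 nm

First, find the transition energy using E_n = -13.6057 Z² / n² eV:
E_7 = -13.6057 × 8² / 7² = -17.77071 eV
E_2 = -13.6057 × 8² / 2² = -217.69120 eV

Photon energy: |ΔE| = |E_2 - E_7| = 199.92049 eV

Convert to wavelength using E = hc/λ with hc = 1239.84 eV·nm:
λ = hc/E = 1239.84 eV·nm / 199.92049 eV
λ = 6.202 nm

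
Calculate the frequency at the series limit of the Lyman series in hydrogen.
3.290e+15 Hz

The series limit corresponds to the transition from n = ∞ to n = 1.
This is the highest energy (shortest wavelength) transition in the Lyman series.

E_∞ = 0 eV
E_1 = -13.6057 / 1² = -13.605700 eV

Energy at series limit:
ΔE = E_∞ - E_1 = 0 - (-13.605700) = 13.605700 eV
E = 13.605700 eV × (1.602177 × 10⁻¹⁹ J/eV) = 2.17987e-18 J
f = E/h = 2.17987e-18 J / (6.62607 × 10⁻³⁴ J·s) = 3.290e+15 Hz

This energy equals the ionization energy from the n = 1 state of hydrogen.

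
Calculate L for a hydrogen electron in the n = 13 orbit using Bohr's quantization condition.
1.37094e-33 J·s (or 13ℏ)

In the Bohr model, angular momentum is quantized:
L = nℏ

where ℏ = h/(2π) = 1.0545718e-34 J·s

For n = 13:
L = 13 × 1.0545718e-34 J·s
L = 1.37094e-33 J·s

This can also be written as L = 13ℏ.
The angular momentum is an integer multiple of the reduced Planck constant.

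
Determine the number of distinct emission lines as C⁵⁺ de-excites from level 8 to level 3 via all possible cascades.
15

The electron can occupy levels n = 3, 4, ..., 8 during de-excitation — that is m = 8 - 3 + 1 = 6 distinct levels.

The number of distinct spectral lines equals the number of ways to choose 2 of these m levels (each pair gives one possible emission transition):

Number of lines = m(m-1)/2 = 6×5/2 = 15

These correspond to all possible transitions between the 6 levels:
8 → 7, 8 → 6, 8 → 5, 8 → 4, 8 → 3, 7 → 6, 7 → 5, 7 → 4...

Each transition produces a photon with a unique energy (and thus wavelength). This count does not depend on Z.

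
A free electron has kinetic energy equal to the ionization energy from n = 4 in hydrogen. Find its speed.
5.46923e+05 m/s (or 0.1824% of c)

The binding energy at n = 4 for hydrogen is:
E_4 = -13.6057/4² = -0.850356250 eV
|E_4| = 0.850356250 eV

Convert to Joules:
KE = 0.850356250 eV × (1.602177 × 10⁻¹⁹ J/eV) = 1.3624212e-19 J

Using KE = ½mv²:
v = √(2·KE/m_e)
v = √(2 × 1.3624212e-19 J / 9.10938 × 10⁻³¹ kg)
v = 5.46923e+05 m/s

This is approximately 0.1824% the speed of light.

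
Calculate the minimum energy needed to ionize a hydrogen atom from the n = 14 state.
0.0694 eV

The ionization energy is the energy needed to remove the electron completely (n → ∞).

For hydrogen, E_n = -13.6057 eV / n².

At n = 14: E_14 = -13.6057 / 14² = -0.0694168 eV
At n = ∞: E_∞ = 0 eV

Ionization energy = E_∞ - E_14 = 0 - (-0.0694168) = 0.0694168 eV
Ionization energy ≈ 0.0694 eV

This is also called the binding energy of the electron in state n = 14.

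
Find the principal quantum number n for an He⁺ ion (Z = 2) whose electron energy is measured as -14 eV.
n = 2

The exact energy levels follow E_n = -13.6057 Z² / n² eV with Z = 2.

The measured value (-14 eV) is reported to only 2 significant figures, so we must test candidate n values and see which one matches to that precision.

Candidate energies:
  n = 1:  E = -13.6057 × 2² / 1² = -54.42280 eV
  n = 2:  E = -13.6057 × 2² / 2² = -13.60570 eV  ← matches
  n = 3:  E = -13.6057 × 2² / 3² = -6.04698 eV
  n = 4:  E = -13.6057 × 2² / 4² = -3.40143 eV

Checking against the measurement of -14 eV (2 sig figs), only n = 2 agrees:
E_2 = -13.60570 eV, which rounds to -14 eV ✓

Therefore n = 2.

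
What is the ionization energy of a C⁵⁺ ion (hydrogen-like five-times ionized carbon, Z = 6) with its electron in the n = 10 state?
4.8981 eV

The ionization energy is the energy needed to remove the electron completely (n → ∞).

For a hydrogen-like ion with Z = 6, E_n = -13.6057 Z² / n² eV.

At n = 10: E_10 = -13.6057 × 6² / 10² = -4.8980520 eV
At n = ∞: E_∞ = 0 eV

Ionization energy = E_∞ - E_10 = 0 - (-4.8980520) = 4.8980520 eV
Ionization energy ≈ 4.8981 eV

This is also called the binding energy of the electron in state n = 10.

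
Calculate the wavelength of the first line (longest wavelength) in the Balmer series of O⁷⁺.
10.25173 nm

The longest wavelength corresponds to the smallest energy transition in the series.
The Balmer series has all transitions ending at n_f = 2.

For O⁷⁺ (Z = 8), the first line (α-line) is the jump from n = 3 to n = 2:
E_3 = -13.6057 × 8² / 3² = -96.7516444 eV
E_2 = -13.6057 × 8² / 2² = -217.6912000 eV
ΔE = E_3 - E_2 = 120.9395556 eV

λ = hc/E = 1239.84 eV·nm / 120.9395556 eV
λ = 10.25173 nm

This is the α-line of the Balmer series in O⁷⁺.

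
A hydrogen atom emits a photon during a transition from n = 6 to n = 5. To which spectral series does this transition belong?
Pfund series

The spectral series in hydrogen are named based on the final (lower) energy level:
- Lyman series: n_final = 1 (ultraviolet)
- Balmer series: n_final = 2 (visible/near-UV)
- Paschen series: n_final = 3 (infrared)
- Brackett series: n_final = 4 (infrared)
- Pfund series: n_final = 5 (far infrared)

Since this transition ends at n = 5, it belongs to the Pfund series.

For reference, this 6 → 5 line has photon energy
ΔE = 13.6057 eV × (1/5² - 1/6²) = 0.166291889 eV,
corresponding to wavelength λ = hc/ΔE = 1239.84 eV·nm / 0.166291889 eV = 7455.806 nm in the far infrared region.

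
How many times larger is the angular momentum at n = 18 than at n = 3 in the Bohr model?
6.000000

In the Bohr model, L_n = nℏ, so the ratio is purely the ratio of quantum numbers:

L_18/L_3 = 18ℏ / 3ℏ = 18/3 = 6.000000

The angular momentum scales linearly with n.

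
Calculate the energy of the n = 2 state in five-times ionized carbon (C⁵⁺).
-122.45 eV

For hydrogen-like ions, the energy levels scale with Z²:
E_n = -13.6057 Z² / n² eV

For C⁵⁺ (Z = 6) at n = 2:
E_2 = -13.6057 × 6² / 2²
E_2 = -13.6057 × 36 / 4
E_2 = -489.8052 / 4
E_2 = -122.45 eV

The energy is 36 times more negative than hydrogen at the same n due to the stronger nuclear charge.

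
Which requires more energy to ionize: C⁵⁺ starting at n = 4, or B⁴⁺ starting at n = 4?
C⁵⁺ at n = 4 (E = -30.61 eV)

Using E_n = -13.6057 Z² / n² eV:

C⁵⁺ (Z = 6) at n = 4:
E = -13.6057 × 6² / 4² = -13.6057 × 36 / 16 = -30.61283 eV

B⁴⁺ (Z = 5) at n = 4:
E = -13.6057 × 5² / 4² = -13.6057 × 25 / 16 = -21.25891 eV

Since -30.61283 eV < -21.25891 eV,
C⁵⁺ at n = 4 is more tightly bound (requires more energy to ionize).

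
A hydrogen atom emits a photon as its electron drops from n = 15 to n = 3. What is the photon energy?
1.45127 eV

The energy levels are E_n = -13.6057 eV / n².

Energy at n = 15: E_15 = -13.6057 / 15² = -0.06046978 eV
Energy at n = 3: E_3 = -13.6057 / 3² = -1.51174444 eV

For emission (electron falling to lower state), the photon energy is:
E_photon = E_15 - E_3 = |-0.06046978 - (-1.51174444)|
E_photon = 1.45127 eV

This energy is carried away by the emitted photon.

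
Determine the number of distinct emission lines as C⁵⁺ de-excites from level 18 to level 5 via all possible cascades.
91

The electron can occupy levels n = 5, 6, ..., 18 during de-excitation — that is m = 18 - 5 + 1 = 14 distinct levels.

The number of distinct spectral lines equals the number of ways to choose 2 of these m levels (each pair gives one possible emission transition):

Number of lines = m(m-1)/2 = 14×13/2 = 91

These correspond to all possible transitions between the 14 levels:
18 → 17, 18 → 16, 18 → 15, 18 → 14, 18 → 13, 18 → 12, 18 → 11, 18 → 10...

Each transition produces a photon with a unique energy (and thus wavelength). This count does not depend on Z.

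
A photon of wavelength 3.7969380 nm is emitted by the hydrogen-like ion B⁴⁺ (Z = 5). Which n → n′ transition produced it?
n = 5 → n = 1

First, find the photon energy from the wavelength (hc = 1239.84 eV·nm):
E = hc/λ = 1239.84 eV·nm / 3.7969380 nm = 326.53680 eV

The energy levels of B⁴⁺ satisfy E_n = -13.6057 × 5² / n² eV, so an emission n_i → n_f releases
ΔE = 13.6057 × 5² × (1/n_f² − 1/n_i²) eV.

Setting ΔE equal to the photon energy:
1/n_f² − 1/n_i² = 326.53680 / (13.6057 × 5²) = 0.96000000

Since 1/n_i² must be positive, we need 1/n_f² > 0.96000000, i.e. n_f ≤ 1. For each allowed n_f, solve n_i = (1/n_f² − 0.96000000)^(−1/2) and check whether it is a whole number:
  n_f = 1: 1/n_i² = 1.00000000 − 0.96000000 = 0.04000000 → n_i = 5.000  → integer, n_i = 5 ✓

Only n_f = 1 gives an integer upper level, n_i = 5.

The transition is from n = 5 to n = 1 (emission).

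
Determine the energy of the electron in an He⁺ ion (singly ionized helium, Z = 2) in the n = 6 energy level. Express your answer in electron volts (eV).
-1.512 eV

The energy levels of a hydrogen-like atom are given by:
E_n = -13.6057 Z² / n² eV  (with Z = 2 for He⁺)

For n = 6:
E_6 = -13.6057 × 2² / 6²
E_6 = -13.6057 × 4 / 36
E_6 = -1.512 eV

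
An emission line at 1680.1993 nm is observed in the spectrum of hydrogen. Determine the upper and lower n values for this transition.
n = 11 → n = 4

First, find the photon energy from the wavelength (hc = 1239.84 eV·nm):
E = hc/λ = 1239.84 eV·nm / 1680.1993 nm = 0.73791246 eV

The energy levels of hydrogen satisfy E_n = -13.6057 / n² eV, so an emission n_i → n_f releases
ΔE = 13.6057 × (1/n_f² − 1/n_i²) eV.

Setting ΔE equal to the photon energy:
1/n_f² − 1/n_i² = 0.73791246 / 13.6057 = 0.054235538

Since 1/n_i² must be positive, we need 1/n_f² > 0.054235538, i.e. n_f ≤ 4. For each allowed n_f, solve n_i = (1/n_f² − 0.054235538)^(−1/2) and check whether it is a whole number:
  n_f = 1: 1/n_i² = 1.000000000 − 0.054235538 = 0.945764462 → n_i = 1.028  (not an integer) ✗
  n_f = 2: 1/n_i² = 0.250000000 − 0.054235538 = 0.195764462 → n_i = 2.260  (not an integer) ✗
  n_f = 3: 1/n_i² = 0.111111111 − 0.054235538 = 0.056875573 → n_i = 4.193  (not an integer) ✗
  n_f = 4: 1/n_i² = 0.062500000 − 0.054235538 = 0.008264462 → n_i = 11.000  → integer, n_i = 11 ✓

Only n_f = 4 gives an integer upper level, n_i = 11.

The transition is from n = 11 to n = 4 (emission).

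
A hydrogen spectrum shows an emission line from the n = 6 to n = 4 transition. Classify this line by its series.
Brackett series

The spectral series in hydrogen are named based on the final (lower) energy level:
- Lyman series: n_final = 1 (ultraviolet)
- Balmer series: n_final = 2 (visible/near-UV)
- Paschen series: n_final = 3 (infrared)
- Brackett series: n_final = 4 (infrared)
- Pfund series: n_final = 5 (far infrared)

Since this transition ends at n = 4, it belongs to the Brackett series.

For reference, this 6 → 4 line has photon energy
ΔE = 13.6057 eV × (1/4² - 1/6²) = 0.47242013889 eV,
corresponding to wavelength λ = hc/ΔE = 1239.84 eV·nm / 0.47242013889 eV = 2624.44358 nm in the infrared region.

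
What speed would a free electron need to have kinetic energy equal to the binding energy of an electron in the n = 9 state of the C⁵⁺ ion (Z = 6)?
1.458e+06 m/s (or 0.4865% of c)

The binding energy at n = 9 for C⁵⁺ is:
E_9 = -13.6057 × 6²/9² = -6.046978 eV
|E_9| = 6.046978 eV

Convert to Joules:
KE = 6.046978 eV × (1.602177 × 10⁻¹⁹ J/eV) = 9.68833e-19 J

Using KE = ½mv²:
v = √(2·KE/m_e)
v = √(2 × 9.68833e-19 J / 9.10938 × 10⁻³¹ kg)
v = 1.458e+06 m/s

This is approximately 0.4865% the speed of light.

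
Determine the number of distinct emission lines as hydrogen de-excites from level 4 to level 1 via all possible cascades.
6

The electron can occupy levels n = 1, 2, ..., 4 during de-excitation — that is m = 4 - 1 + 1 = 4 distinct levels.

The number of distinct spectral lines equals the number of ways to choose 2 of these m levels (each pair gives one possible emission transition):

Number of lines = m(m-1)/2 = 4×3/2 = 6

These correspond to all possible transitions between the 4 levels:
4 → 3, 4 → 2, 4 → 1, 3 → 2, 3 → 1, 2 → 1

Each transition produces a photon with a unique energy (and thus wavelength). This count does not depend on Z.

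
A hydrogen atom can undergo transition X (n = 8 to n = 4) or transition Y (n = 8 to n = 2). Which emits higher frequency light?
8 → 2

Calculate the energy for each transition:

Transition 8 → 4:
ΔE₁ = |E_4 - E_8| = |-13.6057/4² - (-13.6057/8²)|
ΔE₁ = |-0.850356250 - (-0.212589063)| = 0.637767 eV

Transition 8 → 2:
ΔE₂ = |E_2 - E_8| = |-13.6057/2² - (-13.6057/8²)|
ΔE₂ = |-3.401425000 - (-0.212589063)| = 3.188836 eV

Since 3.188836 eV > 0.637767 eV, the transition 8 → 2 emits the more energetic photon.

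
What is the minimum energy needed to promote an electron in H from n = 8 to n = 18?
0.1706 eV

The energy levels of a hydrogen-like atom are E_n = -13.6057 eV / n².

Energy at n = 8: E_8 = -13.6057 / 8² = -0.2125891 eV
Energy at n = 18: E_18 = -13.6057 / 18² = -0.0419929 eV

The excitation energy is the difference:
ΔE = E_18 - E_8
ΔE = -0.0419929 - (-0.2125891)
ΔE = 0.1706 eV

Since this is positive, energy must be absorbed (photon absorption).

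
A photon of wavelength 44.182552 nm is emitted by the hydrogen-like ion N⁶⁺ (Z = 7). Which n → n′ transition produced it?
n = 7 → n = 4

First, find the photon energy from the wavelength (hc = 1239.84 eV·nm):
E = hc/λ = 1239.84 eV·nm / 44.182552 nm = 28.061756 eV

The energy levels of N⁶⁺ satisfy E_n = -13.6057 × 7² / n² eV, so an emission n_i → n_f releases
ΔE = 13.6057 × 7² × (1/n_f² − 1/n_i²) eV.

Setting ΔE equal to the photon energy:
1/n_f² − 1/n_i² = 28.061756 / (13.6057 × 7²) = 0.042091836

Since 1/n_i² must be positive, we need 1/n_f² > 0.042091836, i.e. n_f ≤ 4. For each allowed n_f, solve n_i = (1/n_f² − 0.042091836)^(−1/2) and check whether it is a whole number:
  n_f = 1: 1/n_i² = 1.000000000 − 0.042091836 = 0.957908164 → n_i = 1.022  (not an integer) ✗
  n_f = 2: 1/n_i² = 0.250000000 − 0.042091836 = 0.207908164 → n_i = 2.193  (not an integer) ✗
  n_f = 3: 1/n_i² = 0.111111111 − 0.042091836 = 0.069019275 → n_i = 3.806  (not an integer) ✗
  n_f = 4: 1/n_i² = 0.062500000 − 0.042091836 = 0.020408164 → n_i = 7.000  → integer, n_i = 7 ✓

Only n_f = 4 gives an integer upper level, n_i = 7.

The transition is from n = 7 to n = 4 (emission).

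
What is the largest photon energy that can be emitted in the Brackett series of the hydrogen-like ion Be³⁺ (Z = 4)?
13.61 eV

The series limit corresponds to the transition from n = ∞ to n = 4.
This is the highest energy (shortest wavelength) transition in the Brackett series.

E_∞ = 0 eV
E_4 = -13.6057 × 4² / 4² = -13.61 eV

Energy at series limit:
ΔE = E_∞ - E_4 = 0 - (-13.61) = 13.61 eV

This energy equals the ionization energy from the n = 4 state of Be³⁺.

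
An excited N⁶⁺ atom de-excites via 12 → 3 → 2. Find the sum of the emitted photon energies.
162.04011 eV

The energy levels of N⁶⁺ are E_n = -13.6057 × 7² / n² eV.

First transition (12 → 3):
ΔE₁ = |E_3 - E_12|
ΔE₁ = |-74.07547777778 - (-4.62971736111)| = 69.44576042 eV

Second transition (3 → 2):
ΔE₂ = |E_2 - E_3|
ΔE₂ = |-166.66982500000 - (-74.07547777778)| = 92.59434722 eV

Total energy released:
E_total = ΔE₁ + ΔE₂ = 69.44576042 + 92.59434722 = 162.04011 eV

Note: This equals the direct transition 12 → 2: 162.04011 eV ✓
Energy is conserved regardless of the path taken.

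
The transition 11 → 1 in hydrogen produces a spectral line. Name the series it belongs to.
Lyman series

The spectral series in hydrogen are named based on the final (lower) energy level:
- Lyman series: n_final = 1 (ultraviolet)
- Balmer series: n_final = 2 (visible/near-UV)
- Paschen series: n_final = 3 (infrared)
- Brackett series: n_final = 4 (infrared)
- Pfund series: n_final = 5 (far infrared)

Since this transition ends at n = 1, it belongs to the Lyman series.

For reference, this 11 → 1 line has photon energy
ΔE = 13.6057 eV × (1/1² - 1/11²) = 13.493256 eV,
corresponding to wavelength λ = hc/ΔE = 1239.84 eV·nm / 13.493256 eV = 91.8859 nm in the ultraviolet region.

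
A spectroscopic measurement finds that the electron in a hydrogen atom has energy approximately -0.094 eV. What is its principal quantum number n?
n = 12

The exact energy levels follow E_n = -13.6057 eV / n².

The measured value (-0.094 eV) is reported to only 2 significant figures, so we must test candidate n values and see which one matches to that precision.

Candidate energies:
  n = 10:  E = -13.6057/10² = -0.13606 eV
  n = 11:  E = -13.6057/11² = -0.11244 eV
  n = 12:  E = -13.6057/12² = -0.09448 eV  ← matches
  n = 13:  E = -13.6057/13² = -0.08051 eV
  n = 14:  E = -13.6057/14² = -0.06942 eV

Checking against the measurement of -0.094 eV (2 sig figs), only n = 12 agrees:
E_12 = -0.09448 eV, which rounds to -0.094 eV ✓

Therefore n = 12.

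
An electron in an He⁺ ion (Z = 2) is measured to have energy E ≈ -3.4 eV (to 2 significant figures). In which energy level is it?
n = 4

The exact energy levels follow E_n = -13.6057 Z² / n² eV with Z = 2.

The measured value (-3.4 eV) is reported to only 2 significant figures, so we must test candidate n values and see which one matches to that precision.

Candidate energies:
  n = 2:  E = -13.6057 × 2² / 2² = -13.60570 eV
  n = 3:  E = -13.6057 × 2² / 3² = -6.04698 eV
  n = 4:  E = -13.6057 × 2² / 4² = -3.40143 eV  ← matches
  n = 5:  E = -13.6057 × 2² / 5² = -2.17691 eV
  n = 6:  E = -13.6057 × 2² / 6² = -1.51174 eV

Checking against the measurement of -3.4 eV (2 sig figs), only n = 4 agrees:
E_4 = -3.40143 eV, which rounds to -3.4 eV ✓

Therefore n = 4.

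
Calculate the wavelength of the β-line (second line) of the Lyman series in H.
102.517327 nm

The lines of a series are numbered from the longest wavelength (smallest ΔE) outward; the second line is the transition from n = n_f + 2 to n_f.
The Lyman series has all transitions ending at n_f = 1.

For H, the second line (β-line) is the jump from n = 3 to n = 1:
E_3 = -13.6057 / 3² = -1.511744444 eV
E_1 = -13.6057 / 1² = -13.605700000 eV
ΔE = E_3 - E_1 = 12.093955556 eV

λ = hc/E = 1239.84 eV·nm / 12.093955556 eV
λ = 102.517327 nm

This is the β-line of the Lyman series in H.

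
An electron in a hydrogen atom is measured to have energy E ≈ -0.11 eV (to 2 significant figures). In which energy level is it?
n = 11

The exact energy levels follow E_n = -13.6057 eV / n².

The measured value (-0.11 eV) is reported to only 2 significant figures, so we must test candidate n values and see which one matches to that precision.

Candidate energies:
  n = 9:  E = -13.6057/9² = -0.16797 eV
  n = 10:  E = -13.6057/10² = -0.13606 eV
  n = 11:  E = -13.6057/11² = -0.11244 eV  ← matches
  n = 12:  E = -13.6057/12² = -0.09448 eV
  n = 13:  E = -13.6057/13² = -0.08051 eV

Checking against the measurement of -0.11 eV (2 sig figs), only n = 11 agrees:
E_11 = -0.11244 eV, which rounds to -0.11 eV ✓

Therefore n = 11.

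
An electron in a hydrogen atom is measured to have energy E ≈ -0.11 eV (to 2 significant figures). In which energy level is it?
n = 11

The exact energy levels follow E_n = -13.6057 eV / n².

The measured value (-0.11 eV) is reported to only 2 significant figures, so we must test candidate n values and see which one matches to that precision.

Candidate energies:
  n = 9:  E = -13.6057/9² = -0.16797 eV
  n = 10:  E = -13.6057/10² = -0.13606 eV
  n = 11:  E = -13.6057/11² = -0.11244 eV  ← matches
  n = 12:  E = -13.6057/12² = -0.09448 eV
  n = 13:  E = -13.6057/13² = -0.08051 eV

Checking against the measurement of -0.11 eV (2 sig figs), only n = 11 agrees:
E_11 = -0.11244 eV, which rounds to -0.11 eV ✓

Therefore n = 11.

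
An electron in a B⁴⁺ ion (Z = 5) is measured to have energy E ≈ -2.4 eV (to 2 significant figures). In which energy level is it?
n = 12

The exact energy levels follow E_n = -13.6057 Z² / n² eV with Z = 5.

The measured value (-2.4 eV) is reported to only 2 significant figures, so we must test candidate n values and see which one matches to that precision.

Candidate energies:
  n = 10:  E = -13.6057 × 5² / 10² = -3.40143 eV
  n = 11:  E = -13.6057 × 5² / 11² = -2.81110 eV
  n = 12:  E = -13.6057 × 5² / 12² = -2.36210 eV  ← matches
  n = 13:  E = -13.6057 × 5² / 13² = -2.01268 eV
  n = 14:  E = -13.6057 × 5² / 14² = -1.73542 eV

Checking against the measurement of -2.4 eV (2 sig figs), only n = 12 agrees:
E_12 = -2.36210 eV, which rounds to -2.4 eV ✓

Therefore n = 12.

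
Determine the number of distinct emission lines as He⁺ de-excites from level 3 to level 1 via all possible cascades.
3

The electron can occupy levels n = 1, 2, ..., 3 during de-excitation — that is m = 3 - 1 + 1 = 3 distinct levels.

The number of distinct spectral lines equals the number of ways to choose 2 of these m levels (each pair gives one possible emission transition):

Number of lines = m(m-1)/2 = 3×2/2 = 3

These correspond to all possible transitions between the 3 levels:
3 → 2, 3 → 1, 2 → 1

Each transition produces a photon with a unique energy (and thus wavelength). This count does not depend on Z.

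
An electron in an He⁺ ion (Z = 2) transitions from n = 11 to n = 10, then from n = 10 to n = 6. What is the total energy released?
1.06197 eV

The energy levels of He⁺ are E_n = -13.6057 × 2² / n² eV.

First transition (11 → 10):
ΔE₁ = |E_10 - E_11|
ΔE₁ = |-0.54422800000 - (-0.44977520661)| = 0.09445279 eV

Second transition (10 → 6):
ΔE₂ = |E_6 - E_10|
ΔE₂ = |-1.51174444444 - (-0.54422800000)| = 0.96751644 eV

Total energy released:
E_total = ΔE₁ + ΔE₂ = 0.09445279 + 0.96751644 = 1.06197 eV

Note: This equals the direct transition 11 → 6: 1.06197 eV ✓
Energy is conserved regardless of the path taken.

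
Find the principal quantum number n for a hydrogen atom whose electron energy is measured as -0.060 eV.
n = 15

The exact energy levels follow E_n = -13.6057 eV / n².

The measured value (-0.060 eV) is reported to only 2 significant figures, so we must test candidate n values and see which one matches to that precision.

Candidate energies:
  n = 13:  E = -13.6057/13² = -0.08051 eV
  n = 14:  E = -13.6057/14² = -0.06942 eV
  n = 15:  E = -13.6057/15² = -0.06047 eV  ← matches
  n = 16:  E = -13.6057/16² = -0.05315 eV
  n = 17:  E = -13.6057/17² = -0.04708 eV

Checking against the measurement of -0.060 eV (2 sig figs), only n = 15 agrees:
E_15 = -0.06047 eV, which rounds to -0.060 eV ✓

Therefore n = 15.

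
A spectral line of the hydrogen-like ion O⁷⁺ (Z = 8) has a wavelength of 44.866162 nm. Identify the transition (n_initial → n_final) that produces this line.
n = 11 → n = 5

First, find the photon energy from the wavelength (hc = 1239.84 eV·nm):
E = hc/λ = 1239.84 eV·nm / 44.866162 nm = 27.634189 eV

The energy levels of O⁷⁺ satisfy E_n = -13.6057 × 8² / n² eV, so an emission n_i → n_f releases
ΔE = 13.6057 × 8² × (1/n_f² − 1/n_i²) eV.

Setting ΔE equal to the photon energy:
1/n_f² − 1/n_i² = 27.634189 / (13.6057 × 8²) = 0.031735538

Since 1/n_i² must be positive, we need 1/n_f² > 0.031735538, i.e. n_f ≤ 5. For each allowed n_f, solve n_i = (1/n_f² − 0.031735538)^(−1/2) and check whether it is a whole number:
  n_f = 1: 1/n_i² = 1.000000000 − 0.031735538 = 0.968264462 → n_i = 1.016  (not an integer) ✗
  n_f = 2: 1/n_i² = 0.250000000 − 0.031735538 = 0.218264462 → n_i = 2.140  (not an integer) ✗
  n_f = 3: 1/n_i² = 0.111111111 − 0.031735538 = 0.079375573 → n_i = 3.549  (not an integer) ✗
  n_f = 4: 1/n_i² = 0.062500000 − 0.031735538 = 0.030764462 → n_i = 5.701  (not an integer) ✗
  n_f = 5: 1/n_i² = 0.040000000 − 0.031735538 = 0.008264462 → n_i = 11.000  → integer, n_i = 11 ✓

Only n_f = 5 gives an integer upper level, n_i = 11.

The transition is from n = 11 to n = 5 (emission).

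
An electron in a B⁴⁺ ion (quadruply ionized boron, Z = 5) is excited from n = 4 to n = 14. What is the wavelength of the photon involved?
63.5051 nm

First, find the transition energy using E_n = -13.6057 Z² / n² eV:
E_4 = -13.6057 × 5² / 4² = -21.258906 eV
E_14 = -13.6057 × 5² / 14² = -1.735421 eV

Photon energy: |ΔE| = |E_14 - E_4| = 19.523485 eV

Convert to wavelength using E = hc/λ with hc = 1239.84 eV·nm:
λ = hc/E = 1239.84 eV·nm / 19.523485 eV
λ = 63.5051 nm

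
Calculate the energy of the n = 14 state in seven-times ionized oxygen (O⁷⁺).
-4.443 eV

For hydrogen-like ions, the energy levels scale with Z²:
E_n = -13.6057 Z² / n² eV

For O⁷⁺ (Z = 8) at n = 14:
E_14 = -13.6057 × 8² / 14²
E_14 = -13.6057 × 64 / 196
E_14 = -870.7648 / 196
E_14 = -4.443 eV

The energy is 64 times more negative than hydrogen at the same n due to the stronger nuclear charge.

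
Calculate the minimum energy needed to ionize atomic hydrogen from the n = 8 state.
0.21 eV

The ionization energy is the energy needed to remove the electron completely (n → ∞).

For hydrogen, E_n = -13.6057 eV / n².

At n = 8: E_8 = -13.6057 / 8² = -0.21259 eV
At n = ∞: E_∞ = 0 eV

Ionization energy = E_∞ - E_8 = 0 - (-0.21259) = 0.21259 eV
Ionization energy ≈ 0.21 eV

This is also called the binding energy of the electron in state n = 8.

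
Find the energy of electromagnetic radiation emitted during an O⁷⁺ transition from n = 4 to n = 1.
816.34 eV

The energy levels are E_n = -13.6057 Z² eV / n².

Energy at n = 4: E_4 = -13.6057 × 8² / 4² = -54.42280 eV
Energy at n = 1: E_1 = -13.6057 × 8² / 1² = -870.76480 eV

For emission (electron falling to lower state), the photon energy is:
E_photon = E_4 - E_1 = |-54.42280 - (-870.76480)|
E_photon = 816.34 eV

This energy is carried away by the emitted photon.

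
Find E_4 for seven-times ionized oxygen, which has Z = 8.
-54.423 eV

For hydrogen-like ions, the energy levels scale with Z²:
E_n = -13.6057 Z² / n² eV

For O⁷⁺ (Z = 8) at n = 4:
E_4 = -13.6057 × 8² / 4²
E_4 = -13.6057 × 64 / 16
E_4 = -870.7648 / 16
E_4 = -54.423 eV

The energy is 64 times more negative than hydrogen at the same n due to the stronger nuclear charge.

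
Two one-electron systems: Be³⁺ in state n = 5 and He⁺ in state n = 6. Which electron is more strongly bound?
Be³⁺ at n = 5 (E = -8.707648 eV)

Using E_n = -13.6057 Z² / n² eV:

Be³⁺ (Z = 4) at n = 5:
E = -13.6057 × 4² / 5² = -13.6057 × 16 / 25 = -8.707648000 eV

He⁺ (Z = 2) at n = 6:
E = -13.6057 × 2² / 6² = -13.6057 × 4 / 36 = -1.511744444 eV

Since -8.707648000 eV < -1.511744444 eV,
Be³⁺ at n = 5 is more tightly bound (requires more energy to ionize).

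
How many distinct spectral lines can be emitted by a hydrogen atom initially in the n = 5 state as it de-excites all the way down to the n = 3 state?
3

The electron can occupy levels n = 3, 4, ..., 5 during de-excitation — that is m = 5 - 3 + 1 = 3 distinct levels.

The number of distinct spectral lines equals the number of ways to choose 2 of these m levels (each pair gives one possible emission transition):

Number of lines = m(m-1)/2 = 3×2/2 = 3

These correspond to all possible transitions between the 3 levels:
5 → 4, 5 → 3, 4 → 3

Each transition produces a photon with a unique energy (and thus wavelength). This count does not depend on Z.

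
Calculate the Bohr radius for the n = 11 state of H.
6.403044 nm (or 64.030442 Å)

The Bohr radius formula is:
r_n = n² a₀ / Z

where a₀ = 0.052917721 nm is the Bohr radius.

For H (Z = 1) at n = 11:
r_11 = 11² × 0.052917721 nm / 1
r_11 = 121 × 0.052917721 nm / 1
r_11 = 6.4030442 nm / 1
r_11 = 6.403044 nm

The electron orbits at approximately 6.403044 nm from the nucleus.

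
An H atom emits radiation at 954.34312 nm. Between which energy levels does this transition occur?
n = 8 → n = 3

First, find the photon energy from the wavelength (hc = 1239.84 eV·nm):
E = hc/λ = 1239.84 eV·nm / 954.34312 nm = 1.2991554 eV

The energy levels of hydrogen satisfy E_n = -13.6057 / n² eV, so an emission n_i → n_f releases
ΔE = 13.6057 × (1/n_f² − 1/n_i²) eV.

Setting ΔE equal to the photon energy:
1/n_f² − 1/n_i² = 1.2991554 / 13.6057 = 0.095486112

Since 1/n_i² must be positive, we need 1/n_f² > 0.095486112, i.e. n_f ≤ 3. For each allowed n_f, solve n_i = (1/n_f² − 0.095486112)^(−1/2) and check whether it is a whole number:
  n_f = 1: 1/n_i² = 1.000000000 − 0.095486112 = 0.904513888 → n_i = 1.051  (not an integer) ✗
  n_f = 2: 1/n_i² = 0.250000000 − 0.095486112 = 0.154513888 → n_i = 2.544  (not an integer) ✗
  n_f = 3: 1/n_i² = 0.111111111 − 0.095486112 = 0.015624999 → n_i = 8.000  → integer, n_i = 8 ✓

Only n_f = 3 gives an integer upper level, n_i = 8.

The transition is from n = 8 to n = 3 (emission).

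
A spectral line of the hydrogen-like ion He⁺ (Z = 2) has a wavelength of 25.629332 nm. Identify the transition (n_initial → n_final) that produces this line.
n = 3 → n = 1

First, find the photon energy from the wavelength (hc = 1239.84 eV·nm):
E = hc/λ = 1239.84 eV·nm / 25.629332 nm = 48.375822 eV

The energy levels of He⁺ satisfy E_n = -13.6057 × 2² / n² eV, so an emission n_i → n_f releases
ΔE = 13.6057 × 2² × (1/n_f² − 1/n_i²) eV.

Setting ΔE equal to the photon energy:
1/n_f² − 1/n_i² = 48.375822 / (13.6057 × 2²) = 0.88888888

Since 1/n_i² must be positive, we need 1/n_f² > 0.88888888, i.e. n_f ≤ 1. For each allowed n_f, solve n_i = (1/n_f² − 0.88888888)^(−1/2) and check whether it is a whole number:
  n_f = 1: 1/n_i² = 1.00000000 − 0.88888888 = 0.11111112 → n_i = 3.000  → integer, n_i = 3 ✓

Only n_f = 1 gives an integer upper level, n_i = 3.

The transition is from n = 3 to n = 1 (emission).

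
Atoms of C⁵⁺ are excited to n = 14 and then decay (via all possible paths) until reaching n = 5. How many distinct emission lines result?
45

The electron can occupy levels n = 5, 6, ..., 14 during de-excitation — that is m = 14 - 5 + 1 = 10 distinct levels.

The number of distinct spectral lines equals the number of ways to choose 2 of these m levels (each pair gives one possible emission transition):

Number of lines = m(m-1)/2 = 10×9/2 = 45

These correspond to all possible transitions between the 10 levels:
14 → 13, 14 → 12, 14 → 11, 14 → 10, 14 → 9, 14 → 8, 14 → 7, 14 → 6...

Each transition produces a photon with a unique energy (and thus wavelength). This count does not depend on Z.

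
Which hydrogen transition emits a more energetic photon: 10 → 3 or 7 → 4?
10 → 3

Calculate the energy for each transition:

Transition 10 → 3:
ΔE₁ = |E_3 - E_10| = |-13.6057/3² - (-13.6057/10²)|
ΔE₁ = |-1.511744444 - (-0.136057000)| = 1.375687 eV

Transition 7 → 4:
ΔE₂ = |E_4 - E_7| = |-13.6057/4² - (-13.6057/7²)|
ΔE₂ = |-0.850356250 - (-0.277667347)| = 0.572689 eV

Since 1.375687 eV > 0.572689 eV, the transition 10 → 3 emits the more energetic photon.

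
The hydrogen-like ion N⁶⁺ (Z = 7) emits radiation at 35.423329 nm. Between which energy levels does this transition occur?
n = 10 → n = 4

First, find the photon energy from the wavelength (hc = 1239.84 eV·nm):
E = hc/λ = 1239.84 eV·nm / 35.423329 nm = 35.000663 eV

The energy levels of N⁶⁺ satisfy E_n = -13.6057 × 7² / n² eV, so an emission n_i → n_f releases
ΔE = 13.6057 × 7² × (1/n_f² − 1/n_i²) eV.

Setting ΔE equal to the photon energy:
1/n_f² − 1/n_i² = 35.000663 / (13.6057 × 7²) = 0.052500000

Since 1/n_i² must be positive, we need 1/n_f² > 0.052500000, i.e. n_f ≤ 4. For each allowed n_f, solve n_i = (1/n_f² − 0.052500000)^(−1/2) and check whether it is a whole number:
  n_f = 1: 1/n_i² = 1.000000000 − 0.052500000 = 0.947500000 → n_i = 1.027  (not an integer) ✗
  n_f = 2: 1/n_i² = 0.250000000 − 0.052500000 = 0.197500000 → n_i = 2.250  (not an integer) ✗
  n_f = 3: 1/n_i² = 0.111111111 − 0.052500000 = 0.058611111 → n_i = 4.131  (not an integer) ✗
  n_f = 4: 1/n_i² = 0.062500000 − 0.052500000 = 0.010000000 → n_i = 10.000  → integer, n_i = 10 ✓

Only n_f = 4 gives an integer upper level, n_i = 10.

The transition is from n = 10 to n = 4 (emission).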